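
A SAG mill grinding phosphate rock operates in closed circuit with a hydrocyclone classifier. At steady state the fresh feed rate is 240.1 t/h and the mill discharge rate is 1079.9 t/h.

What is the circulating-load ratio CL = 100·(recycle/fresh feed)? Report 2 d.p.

Mill node: discharge = fresh + recycle.
R = M − F = 1079.9 − 240.1 = 839.8 t/h
CL = 100·R/F = 100·839.8/240.1 = 349.77 %

CL = 349.77 %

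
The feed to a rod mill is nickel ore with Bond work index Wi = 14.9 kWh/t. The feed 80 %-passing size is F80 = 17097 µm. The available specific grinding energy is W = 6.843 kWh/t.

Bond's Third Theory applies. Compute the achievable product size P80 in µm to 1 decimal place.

W = 10·Wi·[P80^(−½) − F80^(−½)]
1/√P80 = 1/√F80 + W/(10·Wi)
  = 6.8430/(10·14.9) + 1/√17097 = 0.045926 + 0.007648 = 0.053574
P80 = (1/0.053574)² = 18.6658² = 348.41 µm

P80 = 348.4 µm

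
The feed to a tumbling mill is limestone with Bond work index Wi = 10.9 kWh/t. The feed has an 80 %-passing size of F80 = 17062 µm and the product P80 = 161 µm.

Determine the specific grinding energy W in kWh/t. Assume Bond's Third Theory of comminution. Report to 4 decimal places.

W_Bond = 10·Wi·(1/√P₈₀ − 1/√F₈₀)
1/√161 = 0.078811;  1/√17062 = 0.007656
W = 10·10.9·(0.078811 − 0.007656) = 7.7559 kWh/t

W = 7.7559 kWh/t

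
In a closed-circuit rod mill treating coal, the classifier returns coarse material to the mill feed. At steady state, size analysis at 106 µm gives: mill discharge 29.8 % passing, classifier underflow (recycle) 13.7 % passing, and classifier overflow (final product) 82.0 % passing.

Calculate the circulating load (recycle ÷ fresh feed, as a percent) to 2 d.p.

CL = 324.22 %

Classifier node, passing 106 µm:
d + r·d = r·u + o → r(d−u) = o−d
r = (82.0 − 29.8)/(29.8 − 13.7) = 52.2/16.1 = 3.2422
CL = 100·r = 324.22 %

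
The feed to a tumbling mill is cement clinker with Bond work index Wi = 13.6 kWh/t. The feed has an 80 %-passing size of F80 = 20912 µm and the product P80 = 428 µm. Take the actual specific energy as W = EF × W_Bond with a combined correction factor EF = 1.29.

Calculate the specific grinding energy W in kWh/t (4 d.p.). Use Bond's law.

W = 7.2670 kWh/t

W = 10·Wi·(P80^(-½) − F80^(-½))
1/√428 = 0.048337;  1/√20912 = 0.006915
W = 10·13.6·(0.048337 − 0.006915) = 5.6333 kWh/t
W_actual = 1.29 × 5.6333 = 7.2670 kWh/t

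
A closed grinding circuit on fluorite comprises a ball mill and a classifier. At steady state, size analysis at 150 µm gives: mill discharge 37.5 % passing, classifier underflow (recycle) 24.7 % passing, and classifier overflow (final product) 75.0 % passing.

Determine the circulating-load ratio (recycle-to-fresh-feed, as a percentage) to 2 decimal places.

CL = 292.97 %

Classifier node, passing 150 µm:
(1+r)·d = r·u + o ⇒ r = (o−d)/(d−u)
r = (75.0 − 37.5)/(37.5 − 24.7) = 37.5/12.8 = 2.9297
CL = 100·r = 292.97 %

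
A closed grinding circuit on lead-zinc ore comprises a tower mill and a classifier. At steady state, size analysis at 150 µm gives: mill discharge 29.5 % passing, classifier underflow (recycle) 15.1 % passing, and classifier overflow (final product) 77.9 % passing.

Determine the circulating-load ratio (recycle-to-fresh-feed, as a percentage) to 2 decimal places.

CL = 336.11 %

Classifier node, passing 150 µm:
Fd + Rd = Ru + Fo ⇒ R/F = (o−d)/(d−u)
r = (77.9 − 29.5)/(29.5 − 15.1) = 48.4/14.4 = 3.3611
CL = 100·r = 336.11 %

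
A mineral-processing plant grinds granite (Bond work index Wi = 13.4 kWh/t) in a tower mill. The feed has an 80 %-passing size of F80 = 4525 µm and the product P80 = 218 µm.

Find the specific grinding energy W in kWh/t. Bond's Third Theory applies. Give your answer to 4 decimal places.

W = 7.0836 kWh/t

Bond:  W = 10 Wi (1/√P − 1/√F)
1/√218 = 0.067729;  1/√4525 = 0.014866
W = 10·13.4·(0.067729 − 0.014866) = 7.0836 kWh/t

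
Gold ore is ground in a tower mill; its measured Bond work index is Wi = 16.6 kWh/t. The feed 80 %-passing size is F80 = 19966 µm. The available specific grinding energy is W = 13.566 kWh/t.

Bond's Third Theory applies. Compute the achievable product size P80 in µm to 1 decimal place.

W = 10 Wi (P80^-0.5 − F80^-0.5)
⇒ 1/√P80 = W/(10·Wi) + 1/√F80
  = 13.5660/(10·16.6) + 1/√19966 = 0.081723 + 0.007077 = 0.088800
P80 = (1/0.088800)² = 11.2613² = 126.82 µm

P80 = 126.8 µm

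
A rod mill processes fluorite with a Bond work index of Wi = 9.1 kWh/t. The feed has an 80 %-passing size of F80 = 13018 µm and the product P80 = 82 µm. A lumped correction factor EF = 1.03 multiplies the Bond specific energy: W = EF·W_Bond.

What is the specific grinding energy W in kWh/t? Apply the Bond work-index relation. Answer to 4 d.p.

W = 9.5292 kWh/t

W_Bond = 10·Wi·(1/√P₈₀ − 1/√F₈₀)
1/√82 = 0.110432;  1/√13018 = 0.008765
W = 10·9.1·(0.110432 − 0.008765) = 9.2517 kWh/t
With EF = 1.03: W = 9.2517·1.03 = 9.5292 kWh/t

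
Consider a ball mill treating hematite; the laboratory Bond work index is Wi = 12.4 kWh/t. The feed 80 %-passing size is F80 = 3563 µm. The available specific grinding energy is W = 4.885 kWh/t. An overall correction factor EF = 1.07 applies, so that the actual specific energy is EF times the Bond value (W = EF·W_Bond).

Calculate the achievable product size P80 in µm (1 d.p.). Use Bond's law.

P80 = 348.5 µm

W = 10 Wi / √P80 − 10 Wi / √F80
W_Bond = W / EF = 4.885 / 1.07 = 4.5654 kWh/t
P80^(−½) = W_Bond/(10 Wi) + F80^(−½)
  = 4.5654/(10·12.4) + 1/√3563 = 0.036818 + 0.016753 = 0.053571
P80 = (1/0.053571)² = 18.6669² = 348.45 µm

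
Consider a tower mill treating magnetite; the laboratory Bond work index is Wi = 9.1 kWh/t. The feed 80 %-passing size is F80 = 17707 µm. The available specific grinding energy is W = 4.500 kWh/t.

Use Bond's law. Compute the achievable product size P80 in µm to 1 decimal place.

W = 10 Wi (P80^-0.5 − F80^-0.5)
⇒ 1/√P80 = W/(10 Wi) + 1/√F80
  = 4.5000/(10·9.1) + 1/√17707 = 0.049451 + 0.007515 = 0.056966
P80 = (1/0.056966)² = 17.5545² = 308.16 µm

P80 = 308.2 µm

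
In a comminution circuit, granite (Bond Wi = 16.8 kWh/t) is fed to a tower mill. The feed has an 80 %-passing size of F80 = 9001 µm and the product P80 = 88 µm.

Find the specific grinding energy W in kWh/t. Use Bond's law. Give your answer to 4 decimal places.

Bond: W = 10·Wi·(1/√P80 − 1/√F80)
1/√88 = 0.106600;  1/√9001 = 0.010540
W = 10·16.8·(0.106600 − 0.010540) = 16.1381 kWh/t

W = 16.1381 kWh/t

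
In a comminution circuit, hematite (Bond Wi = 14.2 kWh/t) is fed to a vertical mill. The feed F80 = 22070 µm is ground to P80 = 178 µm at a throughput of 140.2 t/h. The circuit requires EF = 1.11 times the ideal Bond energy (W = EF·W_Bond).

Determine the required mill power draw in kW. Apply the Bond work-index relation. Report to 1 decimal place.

P = 1507.6 kW

Bond: W = 10·Wi·(1/√P80 − 1/√F80)
W = 10·14.2·(1/√178 − 1/√22070) = 10·14.2·(0.068222) = 9.6875 kWh/t
With EF = 1.11: W = 9.6875·1.11 = 10.7531 kWh/t
Mill draw = 10.7531 × 140.2 = 1507.6 kW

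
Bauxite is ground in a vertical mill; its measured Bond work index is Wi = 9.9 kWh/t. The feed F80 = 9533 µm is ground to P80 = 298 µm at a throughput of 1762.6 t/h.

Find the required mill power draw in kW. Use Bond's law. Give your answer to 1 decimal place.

W_Bond = 10·Wi·(1/√P₈₀ − 1/√F₈₀)
W = 10·9.9·(1/√298 − 1/√9533) = 10·9.9·(0.047686) = 4.7210 kWh/t
P = W·T = 4.7210·1762.6 = 8321.2 kW

P = 8321.2 kW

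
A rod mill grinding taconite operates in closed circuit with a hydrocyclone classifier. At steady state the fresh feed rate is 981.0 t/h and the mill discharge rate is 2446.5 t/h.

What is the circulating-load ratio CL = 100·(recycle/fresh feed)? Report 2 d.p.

CL = 149.39 %

Steady state: M = F + R.
R = M − F = 2446.5 − 981.0 = 1465.5 t/h
CL = 100·R/F = 100·1465.5/981.0 = 149.39 %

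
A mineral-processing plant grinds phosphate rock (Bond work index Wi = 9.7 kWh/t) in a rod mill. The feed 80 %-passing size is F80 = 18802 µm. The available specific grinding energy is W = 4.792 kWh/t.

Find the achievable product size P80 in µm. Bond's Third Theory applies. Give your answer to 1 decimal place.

W = 10 Wi (P80^-0.5 − F80^-0.5)
⇒ 1/√P80 = W/(10·Wi) + 1/√F80
  = 4.7920/(10·9.7) + 1/√18802 = 0.049402 + 0.007293 = 0.056695
P80 = (1/0.056695)² = 17.6383² = 311.11 µm

P80 = 311.1 µm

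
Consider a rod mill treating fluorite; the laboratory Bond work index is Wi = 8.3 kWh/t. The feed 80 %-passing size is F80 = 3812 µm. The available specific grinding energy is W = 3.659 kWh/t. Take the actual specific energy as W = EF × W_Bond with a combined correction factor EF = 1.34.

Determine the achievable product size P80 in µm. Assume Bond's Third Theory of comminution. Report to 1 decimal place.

P80 = 414.9 µm

Bond: W = 10·Wi·(1/√P80 − 1/√F80)
W_Bond = W / EF = 3.659 / 1.34 = 2.7306 kWh/t
P80^(−½) = W_Bond/(10 Wi) + F80^(−½)
  = 2.7306/(10·8.3) + 1/√3812 = 0.032899 + 0.016197 = 0.049095
P80 = (1/0.049095)² = 20.3685² = 414.88 µm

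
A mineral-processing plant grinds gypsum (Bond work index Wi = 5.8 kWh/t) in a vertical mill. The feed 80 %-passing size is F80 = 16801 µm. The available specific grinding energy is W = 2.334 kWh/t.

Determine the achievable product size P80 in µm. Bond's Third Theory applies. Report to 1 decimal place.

W = 10 Wi (1/√P80 − 1/√F80)  [Bond]
1/√P80 = 1/√F80 + W/(10·Wi)
  = 2.3340/(10·5.8) + 1/√16801 = 0.040241 + 0.007715 = 0.047956
P80 = (1/0.047956)² = 20.8523² = 434.82 µm

P80 = 434.8 µm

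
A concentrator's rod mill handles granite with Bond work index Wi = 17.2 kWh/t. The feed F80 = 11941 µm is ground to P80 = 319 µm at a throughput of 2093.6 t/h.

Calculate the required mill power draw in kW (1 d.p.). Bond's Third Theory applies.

W = 10 Wi / √P80 − 10 Wi / √F80
W = 10·17.2·(1/√319 − 1/√11941) = 10·17.2·(0.046838) = 8.0561 kWh/t
P = W·T = 8.0561·2093.6 = 16866.3 kW

P = 16866.3 kW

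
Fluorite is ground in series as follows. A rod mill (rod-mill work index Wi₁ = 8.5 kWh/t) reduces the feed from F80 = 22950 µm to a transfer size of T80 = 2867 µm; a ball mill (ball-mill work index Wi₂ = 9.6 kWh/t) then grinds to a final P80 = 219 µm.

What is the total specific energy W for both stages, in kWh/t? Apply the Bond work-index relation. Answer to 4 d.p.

W = 10 Wi / √P80 − 10 Wi / √F80
Stage 1 (22950→2867 µm, Wi₁=8.5): W₁ = 10·8.5·(0.018676 − 0.006601) = 1.0264 kWh/t
Stage 2 (2867→219 µm, Wi₂=9.6): W₂ = 10·9.6·(0.067574 − 0.018676) = 4.6942 kWh/t
W = W₁ + W₂ = 1.0264 + 4.6942 = 5.7206 kWh/t

W = 5.7206 kWh/t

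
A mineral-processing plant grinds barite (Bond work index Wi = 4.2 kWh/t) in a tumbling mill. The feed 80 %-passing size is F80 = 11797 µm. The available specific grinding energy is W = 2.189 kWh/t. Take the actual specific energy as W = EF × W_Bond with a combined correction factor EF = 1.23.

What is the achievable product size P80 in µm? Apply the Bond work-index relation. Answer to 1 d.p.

P80 = 375.9 µm

W = 10 Wi / √P80 − 10 Wi / √F80
W_Bond = W / EF = 2.189 / 1.23 = 1.7797 kWh/t
P80^-0.5 = F80^-0.5 + W_Bond/(10 Wi)
  = 1.7797/(10·4.2) + 1/√11797 = 0.042373 + 0.009207 = 0.051580
P80 = (1/0.051580)² = 19.3873² = 375.87 µm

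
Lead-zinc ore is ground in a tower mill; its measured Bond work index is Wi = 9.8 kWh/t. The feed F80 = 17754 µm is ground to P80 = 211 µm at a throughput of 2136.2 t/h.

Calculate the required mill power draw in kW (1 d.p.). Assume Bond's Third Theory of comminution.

P = 12840.9 kW

W = 10 Wi (P80^-0.5 − F80^-0.5)
W = 10·9.8·(1/√211 − 1/√17754) = 10·9.8·(0.061338) = 6.0111 kWh/t
P_mill = W·ṁ = 6.0111·2136.2 = 12840.9 kW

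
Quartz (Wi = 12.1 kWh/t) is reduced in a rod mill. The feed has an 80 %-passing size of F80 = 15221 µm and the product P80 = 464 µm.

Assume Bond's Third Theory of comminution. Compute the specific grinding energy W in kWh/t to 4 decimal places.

Bond: W = 10·Wi·(1/√P80 − 1/√F80)
1/√464 = 0.046424;  1/√15221 = 0.008105
W = 10·12.1·(0.046424 − 0.008105) = 4.6365 kWh/t

W = 4.6365 kWh/t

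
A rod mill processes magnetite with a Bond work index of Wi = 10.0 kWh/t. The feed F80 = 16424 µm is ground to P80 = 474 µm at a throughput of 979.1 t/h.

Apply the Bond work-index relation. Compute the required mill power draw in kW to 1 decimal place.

P = 3733.2 kW

W = 10 Wi / √P80 − 10 Wi / √F80
W = 10·10.0·(1/√474 − 1/√16424) = 10·10.0·(0.038129) = 3.8129 kWh/t
Mill draw = 3.8129 × 979.1 = 3733.2 kW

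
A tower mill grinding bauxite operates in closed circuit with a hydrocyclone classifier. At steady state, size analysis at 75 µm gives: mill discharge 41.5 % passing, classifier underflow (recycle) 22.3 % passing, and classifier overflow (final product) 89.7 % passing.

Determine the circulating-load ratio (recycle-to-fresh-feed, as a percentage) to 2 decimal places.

Balance %-passing 75 µm (r = R/F):
(1+r)d = ru + o → r = (o−d)/(d−u)
r = (89.7 − 41.5)/(41.5 − 22.3) = 48.2/19.2 = 2.5104
CL = 100·r = 251.04 %

CL = 251.04 %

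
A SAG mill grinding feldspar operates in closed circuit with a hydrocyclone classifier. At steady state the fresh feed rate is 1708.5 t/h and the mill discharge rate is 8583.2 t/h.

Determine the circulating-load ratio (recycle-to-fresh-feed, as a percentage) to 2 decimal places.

Mill node: discharge = fresh + recycle.
R = M − F = 8583.2 − 1708.5 = 6874.7 t/h
CL = 100·R/F = 100·6874.7/1708.5 = 402.38 %

CL = 402.38 %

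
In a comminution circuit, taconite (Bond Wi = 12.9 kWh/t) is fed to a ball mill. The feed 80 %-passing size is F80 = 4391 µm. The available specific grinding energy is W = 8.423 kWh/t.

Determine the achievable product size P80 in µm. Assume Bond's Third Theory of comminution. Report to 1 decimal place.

W = 10·Wi·[P80^(−½) − F80^(−½)]
P80^(−½) = W/(10 Wi) + F80^(−½)
  = 8.4230/(10·12.9) + 1/√4391 = 0.065295 + 0.015091 = 0.080386
P80 = (1/0.080386)² = 12.4400² = 154.75 µm

P80 = 154.8 µm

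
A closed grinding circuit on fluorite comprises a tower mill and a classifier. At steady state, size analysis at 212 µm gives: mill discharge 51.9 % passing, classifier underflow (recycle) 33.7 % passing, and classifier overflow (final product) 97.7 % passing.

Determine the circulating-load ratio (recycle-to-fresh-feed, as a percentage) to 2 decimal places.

Mass balance on the −212 µm fraction:
Fd + Rd = Ru + Fo ⇒ R/F = (o−d)/(d−u)
r = (97.7 − 51.9)/(51.9 − 33.7) = 45.8/18.2 = 2.5165
CL = 100·r = 251.65 %

CL = 251.65 %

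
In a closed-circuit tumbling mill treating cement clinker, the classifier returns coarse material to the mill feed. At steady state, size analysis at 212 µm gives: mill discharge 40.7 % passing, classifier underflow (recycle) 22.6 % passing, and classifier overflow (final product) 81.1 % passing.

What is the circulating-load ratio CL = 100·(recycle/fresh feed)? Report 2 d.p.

CL = 223.20 %

Balance %-passing 212 µm (r = R/F):
(1+r)d = ru + o → r = (o−d)/(d−u)
r = (81.1 − 40.7)/(40.7 − 22.6) = 40.4/18.1 = 2.2320
CL = 100·r = 223.20 %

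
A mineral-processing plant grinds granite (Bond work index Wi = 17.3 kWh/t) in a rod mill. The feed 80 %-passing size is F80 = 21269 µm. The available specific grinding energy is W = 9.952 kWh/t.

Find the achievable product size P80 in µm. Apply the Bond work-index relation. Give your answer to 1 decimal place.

W = 10·Wi·(P80^(-½) − F80^(-½))
P80^(−½) = W/(10 Wi) + F80^(−½)
  = 9.9520/(10·17.3) + 1/√21269 = 0.057526 + 0.006857 = 0.064383
P80 = (1/0.064383)² = 15.5321² = 241.25 µm

P80 = 241.2 µm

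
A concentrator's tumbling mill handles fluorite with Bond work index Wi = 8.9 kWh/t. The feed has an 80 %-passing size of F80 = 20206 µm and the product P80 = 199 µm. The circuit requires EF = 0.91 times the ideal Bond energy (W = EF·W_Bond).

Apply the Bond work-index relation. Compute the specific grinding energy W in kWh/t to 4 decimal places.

W = 10 Wi (P80^-0.5 − F80^-0.5)
1/√199 = 0.070888;  1/√20206 = 0.007035
W = 10·8.9·(0.070888 − 0.007035) = 5.6829 kWh/t
Corrected W = EF·W_Bond = 0.91·5.6829 = 5.1715 kWh/t

W = 5.1715 kWh/t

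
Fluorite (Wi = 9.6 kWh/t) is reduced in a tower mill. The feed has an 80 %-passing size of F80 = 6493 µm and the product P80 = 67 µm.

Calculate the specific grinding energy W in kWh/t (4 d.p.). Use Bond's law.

W = 10.5369 kWh/t

W_Bond = 10·Wi·(1/√P₈₀ − 1/√F₈₀)
1/√67 = 0.122169;  1/√6493 = 0.012410
W = 10·9.6·(0.122169 − 0.012410) = 10.5369 kWh/t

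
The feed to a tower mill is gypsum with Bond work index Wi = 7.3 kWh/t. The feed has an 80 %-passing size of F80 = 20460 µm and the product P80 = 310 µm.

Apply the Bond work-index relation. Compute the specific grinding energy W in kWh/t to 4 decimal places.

W = 3.6358 kWh/t

W = 10 Wi (1/√P80 − 1/√F80)  [Bond]
1/√310 = 0.056796;  1/√20460 = 0.006991
W = 10·7.3·(0.056796 − 0.006991) = 3.6358 kWh/t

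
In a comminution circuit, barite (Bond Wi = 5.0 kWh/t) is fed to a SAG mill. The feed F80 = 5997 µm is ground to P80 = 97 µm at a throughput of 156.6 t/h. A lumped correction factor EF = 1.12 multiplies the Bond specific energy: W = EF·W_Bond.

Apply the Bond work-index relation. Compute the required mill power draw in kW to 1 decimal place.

Bond:  W = 10 Wi (1/√P − 1/√F)
W = 10·5.0·(1/√97 − 1/√5997) = 10·5.0·(0.088621) = 4.4311 kWh/t
Corrected W = EF·W_Bond = 1.12·4.4311 = 4.9628 kWh/t
P_mill = W·ṁ = 4.9628·156.6 = 777.2 kW

P = 777.2 kW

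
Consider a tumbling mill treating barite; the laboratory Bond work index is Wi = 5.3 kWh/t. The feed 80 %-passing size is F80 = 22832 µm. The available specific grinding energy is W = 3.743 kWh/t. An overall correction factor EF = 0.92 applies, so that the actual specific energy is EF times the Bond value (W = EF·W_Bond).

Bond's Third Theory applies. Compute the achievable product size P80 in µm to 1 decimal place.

W = 10 Wi / √P80 − 10 Wi / √F80
W_Bond = W / EF = 3.743 / 0.92 = 4.0685 kWh/t
⇒ 1/√P80 = W_Bond/(10 Wi) + 1/√F80
  = 4.0685/(10·5.3) + 1/√22832 = 0.076764 + 0.006618 = 0.083382
P80 = (1/0.083382)² = 11.9930² = 143.83 µm

P80 = 143.8 µm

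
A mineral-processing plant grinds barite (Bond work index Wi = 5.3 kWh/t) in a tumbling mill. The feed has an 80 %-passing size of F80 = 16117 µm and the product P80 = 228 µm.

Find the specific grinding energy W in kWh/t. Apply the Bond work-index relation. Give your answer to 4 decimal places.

W_Bond = 10·Wi·(1/√P₈₀ − 1/√F₈₀)
1/√228 = 0.066227;  1/√16117 = 0.007877
W = 10·5.3·(0.066227 − 0.007877) = 3.0925 kWh/t

W = 3.0925 kWh/t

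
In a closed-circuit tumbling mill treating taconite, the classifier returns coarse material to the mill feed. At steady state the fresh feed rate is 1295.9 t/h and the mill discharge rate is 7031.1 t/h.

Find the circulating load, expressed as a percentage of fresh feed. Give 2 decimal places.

Steady state: M = F + R.
R = M − F = 7031.1 − 1295.9 = 5735.2 t/h
CL = 100·R/F = 100·5735.2/1295.9 = 442.57 %

CL = 442.57 %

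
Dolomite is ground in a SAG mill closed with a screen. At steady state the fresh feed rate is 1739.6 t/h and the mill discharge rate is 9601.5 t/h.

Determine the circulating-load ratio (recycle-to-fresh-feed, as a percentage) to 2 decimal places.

CL = 451.94 %

Steady state: M = F + R.
R = M − F = 9601.5 − 1739.6 = 7861.9 t/h
CL = 100·R/F = 100·7861.9/1739.6 = 451.94 %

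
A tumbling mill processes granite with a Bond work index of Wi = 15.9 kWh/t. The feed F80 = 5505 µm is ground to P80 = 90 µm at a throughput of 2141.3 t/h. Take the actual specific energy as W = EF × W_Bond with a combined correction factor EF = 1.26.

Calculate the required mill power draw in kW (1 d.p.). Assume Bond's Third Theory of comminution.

W = 10 Wi / √P80 − 10 Wi / √F80
W = 10·15.9·(1/√90 − 1/√5505) = 10·15.9·(0.091931) = 14.6171 kWh/t
W_actual = 1.26 × 14.6171 = 18.4175 kWh/t
P = W·T = 18.4175·2141.3 = 39437.5 kW

P = 39437.5 kW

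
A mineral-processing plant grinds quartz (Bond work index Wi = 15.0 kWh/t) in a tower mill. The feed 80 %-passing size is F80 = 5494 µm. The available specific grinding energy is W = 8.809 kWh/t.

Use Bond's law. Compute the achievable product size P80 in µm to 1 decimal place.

W_Bond = 10·Wi·(1/√P₈₀ − 1/√F₈₀)
P80^-0.5 = F80^-0.5 + W/(10 Wi)
  = 8.8090/(10·15.0) + 1/√5494 = 0.058727 + 0.013491 = 0.072218
P80 = (1/0.072218)² = 13.8470² = 191.74 µm

P80 = 191.7 µm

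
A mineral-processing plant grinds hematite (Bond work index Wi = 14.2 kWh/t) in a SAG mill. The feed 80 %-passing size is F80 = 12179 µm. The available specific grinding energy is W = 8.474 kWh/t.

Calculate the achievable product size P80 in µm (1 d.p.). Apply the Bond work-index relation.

P80 = 211.6 µm

W_Bond = 10·Wi·(1/√P₈₀ − 1/√F₈₀)
1/√P80 = 1/√F80 + W/(10·Wi)
  = 8.4740/(10·14.2) + 1/√12179 = 0.059676 + 0.009061 = 0.068737
P80 = (1/0.068737)² = 14.5481² = 211.65 µm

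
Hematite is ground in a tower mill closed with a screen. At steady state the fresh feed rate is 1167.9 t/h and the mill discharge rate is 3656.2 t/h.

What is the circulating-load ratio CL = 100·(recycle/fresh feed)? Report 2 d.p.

M = F + R at steady state, so:
R = M − F = 3656.2 − 1167.9 = 2488.3 t/h
CL = 100·R/F = 100·2488.3/1167.9 = 213.06 %

CL = 213.06 %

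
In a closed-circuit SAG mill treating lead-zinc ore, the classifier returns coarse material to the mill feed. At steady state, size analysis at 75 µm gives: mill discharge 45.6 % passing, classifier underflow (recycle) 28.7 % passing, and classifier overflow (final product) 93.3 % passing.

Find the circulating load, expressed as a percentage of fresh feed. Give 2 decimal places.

Balance %-passing 75 µm (r = R/F):
Fd + Rd = Ru + Fo ⇒ R/F = (o−d)/(d−u)
r = (93.3 − 45.6)/(45.6 − 28.7) = 47.7/16.9 = 2.8225
CL = 100·r = 282.25 %

CL = 282.25 %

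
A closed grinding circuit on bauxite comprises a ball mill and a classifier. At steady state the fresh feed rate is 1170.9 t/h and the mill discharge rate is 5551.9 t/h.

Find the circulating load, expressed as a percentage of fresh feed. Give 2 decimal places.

Steady state: M = F + R.
R = M − F = 5551.9 − 1170.9 = 4381.0 t/h
CL = 100·R/F = 100·4381.0/1170.9 = 374.16 %

CL = 374.16 %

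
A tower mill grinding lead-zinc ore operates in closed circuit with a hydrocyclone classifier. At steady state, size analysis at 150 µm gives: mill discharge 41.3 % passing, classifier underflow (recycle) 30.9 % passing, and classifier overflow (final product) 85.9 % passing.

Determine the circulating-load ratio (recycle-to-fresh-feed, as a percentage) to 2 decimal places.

Two-product formula at 150 µm:
Fd + Rd = Ru + Fo ⇒ R/F = (o−d)/(d−u)
r = (85.9 − 41.3)/(41.3 − 30.9) = 44.6/10.4 = 4.2885
CL = 100·r = 428.85 %

CL = 428.85 %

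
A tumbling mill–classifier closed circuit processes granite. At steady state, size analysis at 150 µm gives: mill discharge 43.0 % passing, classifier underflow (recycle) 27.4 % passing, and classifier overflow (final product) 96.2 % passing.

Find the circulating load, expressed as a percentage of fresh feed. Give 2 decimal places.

CL = 341.03 %

Classifier node, passing 150 µm:
d + r·d = r·u + o → r(d−u) = o−d
r = (96.2 − 43.0)/(43.0 − 27.4) = 53.2/15.6 = 3.4103
CL = 100·r = 341.03 %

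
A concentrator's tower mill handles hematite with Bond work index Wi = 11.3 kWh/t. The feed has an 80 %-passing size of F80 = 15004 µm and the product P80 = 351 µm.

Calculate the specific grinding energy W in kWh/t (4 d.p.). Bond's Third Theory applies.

W = 5.1090 kWh/t

Bond:  W = 10 Wi (1/√P − 1/√F)
1/√351 = 0.053376;  1/√15004 = 0.008164
W = 10·11.3·(0.053376 − 0.008164) = 5.1090 kWh/t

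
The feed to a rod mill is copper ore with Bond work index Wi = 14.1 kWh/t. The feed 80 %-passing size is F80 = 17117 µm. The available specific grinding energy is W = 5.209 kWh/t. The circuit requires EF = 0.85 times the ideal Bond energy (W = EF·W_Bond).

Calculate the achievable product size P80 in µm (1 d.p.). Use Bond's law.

P80 = 382.9 µm

W = 10 Wi (P80^-0.5 − F80^-0.5)
W_Bond = W / EF = 5.209 / 0.85 = 6.1282 kWh/t
P80^-0.5 = F80^-0.5 + W_Bond/(10 Wi)
  = 6.1282/(10·14.1) + 1/√17117 = 0.043463 + 0.007643 = 0.051106
P80 = (1/0.051106)² = 19.5672² = 382.87 µm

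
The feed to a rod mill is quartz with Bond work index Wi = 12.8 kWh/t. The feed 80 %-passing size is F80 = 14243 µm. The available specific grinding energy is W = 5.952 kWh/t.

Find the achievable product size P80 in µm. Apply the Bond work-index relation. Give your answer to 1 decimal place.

Bond: W = 10·Wi·(1/√P80 − 1/√F80)
P80^(−½) = W/(10 Wi) + F80^(−½)
  = 5.9520/(10·12.8) + 1/√14243 = 0.046500 + 0.008379 = 0.054879
P80 = (1/0.054879)² = 18.2219² = 332.04 µm

P80 = 332.0 µm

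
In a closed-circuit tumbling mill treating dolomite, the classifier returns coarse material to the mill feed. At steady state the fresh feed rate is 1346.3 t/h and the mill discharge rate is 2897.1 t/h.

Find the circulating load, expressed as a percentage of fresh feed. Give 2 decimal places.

M = F + R at steady state, so:
R = M − F = 2897.1 − 1346.3 = 1550.8 t/h
CL = 100·R/F = 100·1550.8/1346.3 = 115.19 %

CL = 115.19 %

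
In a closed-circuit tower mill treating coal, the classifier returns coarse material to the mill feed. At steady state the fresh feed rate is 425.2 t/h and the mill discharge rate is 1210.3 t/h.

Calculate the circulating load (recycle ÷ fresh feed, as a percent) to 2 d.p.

CL = 184.64 %

Discharge = new feed + return, hence
R = M − F = 1210.3 − 425.2 = 785.1 t/h
CL = 100·R/F = 100·785.1/425.2 = 184.64 %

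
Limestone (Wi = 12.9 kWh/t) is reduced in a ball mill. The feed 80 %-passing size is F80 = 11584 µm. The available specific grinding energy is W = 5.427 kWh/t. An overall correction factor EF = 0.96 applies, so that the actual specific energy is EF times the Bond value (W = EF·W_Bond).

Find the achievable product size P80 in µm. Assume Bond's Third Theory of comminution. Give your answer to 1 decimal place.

W = 10 Wi (1/√P80 − 1/√F80)  [Bond]
W_Bond = W / EF = 5.427 / 0.96 = 5.6531 kWh/t
P80^(−½) = W_Bond/(10 Wi) + F80^(−½)
  = 5.6531/(10·12.9) + 1/√11584 = 0.043823 + 0.009291 = 0.053114
P80 = (1/0.053114)² = 18.8275² = 354.47 µm

P80 = 354.5 µm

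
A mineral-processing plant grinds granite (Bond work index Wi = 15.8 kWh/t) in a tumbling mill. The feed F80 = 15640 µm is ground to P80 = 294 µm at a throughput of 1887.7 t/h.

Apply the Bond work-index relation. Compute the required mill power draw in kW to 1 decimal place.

P = 15009.8 kW

W = 10 Wi (1/√P80 − 1/√F80)  [Bond]
W = 10·15.8·(1/√294 − 1/√15640) = 10·15.8·(0.050325) = 7.9514 kWh/t
Mill draw = 7.9514 × 1887.7 = 15009.8 kW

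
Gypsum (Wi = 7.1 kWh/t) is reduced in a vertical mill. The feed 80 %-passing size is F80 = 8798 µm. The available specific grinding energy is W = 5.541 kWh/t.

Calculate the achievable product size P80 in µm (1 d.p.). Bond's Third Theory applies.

W = 10 Wi / √P80 − 10 Wi / √F80
P80^-0.5 = F80^-0.5 + W/(10 Wi)
  = 5.5410/(10·7.1) + 1/√8798 = 0.078042 + 0.010661 = 0.088704
P80 = (1/0.088704)² = 11.2735² = 127.09 µm

P80 = 127.1 µm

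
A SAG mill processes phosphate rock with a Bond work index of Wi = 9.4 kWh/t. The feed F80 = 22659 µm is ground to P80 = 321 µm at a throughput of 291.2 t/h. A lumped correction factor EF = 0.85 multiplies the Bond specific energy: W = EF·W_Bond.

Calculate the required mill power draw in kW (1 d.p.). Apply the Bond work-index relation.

P = 1144.1 kW

Bond: W = 10·Wi·(1/√P80 − 1/√F80)
W = 10·9.4·(1/√321 − 1/√22659) = 10·9.4·(0.049171) = 4.6221 kWh/t
Apply correction: 4.6221 × 0.85 = 3.9288 kWh/t
P_mill = W·ṁ = 3.9288·291.2 = 1144.1 kW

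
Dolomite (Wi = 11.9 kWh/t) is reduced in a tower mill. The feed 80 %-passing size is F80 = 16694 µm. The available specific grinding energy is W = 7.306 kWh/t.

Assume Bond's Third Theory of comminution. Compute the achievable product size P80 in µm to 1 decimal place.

W = 10·Wi·[P80^(−½) − F80^(−½)]
1/√P80 = 1/√F80 + W/(10·Wi)
  = 7.3060/(10·11.9) + 1/√16694 = 0.061395 + 0.007740 = 0.069135
P80 = (1/0.069135)² = 14.4645² = 209.22 µm

P80 = 209.2 µm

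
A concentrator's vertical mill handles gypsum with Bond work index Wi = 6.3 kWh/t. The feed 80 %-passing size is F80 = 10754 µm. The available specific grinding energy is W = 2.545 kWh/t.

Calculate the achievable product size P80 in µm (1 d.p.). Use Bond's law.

P80 = 399.4 µm

W = 10·Wi·(P80^(-½) − F80^(-½))
P80^(−½) = W/(10 Wi) + F80^(−½)
  = 2.5450/(10·6.3) + 1/√10754 = 0.040397 + 0.009643 = 0.050040
P80 = (1/0.050040)² = 19.9841² = 399.36 µm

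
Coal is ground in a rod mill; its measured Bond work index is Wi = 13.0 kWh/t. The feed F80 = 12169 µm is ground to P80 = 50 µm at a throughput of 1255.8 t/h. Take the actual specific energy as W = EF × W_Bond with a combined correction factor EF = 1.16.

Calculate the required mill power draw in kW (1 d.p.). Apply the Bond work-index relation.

W = 10 Wi (1/√P80 − 1/√F80)  [Bond]
W = 10·13.0·(1/√50 − 1/√12169) = 10·13.0·(0.132356) = 17.2063 kWh/t
With EF = 1.16: W = 17.2063·1.16 = 19.9593 kWh/t
Mill draw = 19.9593 × 1255.8 = 25064.9 kW

P = 25064.9 kW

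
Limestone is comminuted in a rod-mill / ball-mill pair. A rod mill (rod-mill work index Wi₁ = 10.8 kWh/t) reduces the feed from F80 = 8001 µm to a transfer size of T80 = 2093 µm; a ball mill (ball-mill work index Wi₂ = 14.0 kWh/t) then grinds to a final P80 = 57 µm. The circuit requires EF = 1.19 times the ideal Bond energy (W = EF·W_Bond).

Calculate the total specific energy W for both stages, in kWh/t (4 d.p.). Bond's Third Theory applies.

W = 10 Wi / √P80 − 10 Wi / √F80
Stage 1 (8001→2093 µm, Wi₁=10.8): W₁ = 10·10.8·(0.021858 − 0.011180) = 1.1533 kWh/t
Stage 2 (2093→57 µm, Wi₂=14.0): W₂ = 10·14.0·(0.132453 − 0.021858) = 15.4833 kWh/t
W = W₁ + W₂ = 1.1533 + 15.4833 = 16.6366 kWh/t
Apply correction: 16.6366 × 1.19 = 19.7975 kWh/t

W = 19.7975 kWh/t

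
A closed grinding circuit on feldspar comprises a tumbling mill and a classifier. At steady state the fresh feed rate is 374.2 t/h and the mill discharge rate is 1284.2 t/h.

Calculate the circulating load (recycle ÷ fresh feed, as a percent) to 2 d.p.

Steady state: M = F + R.
R = M − F = 1284.2 − 374.2 = 910.0 t/h
CL = 100·R/F = 100·910.0/374.2 = 243.19 %

CL = 243.19 %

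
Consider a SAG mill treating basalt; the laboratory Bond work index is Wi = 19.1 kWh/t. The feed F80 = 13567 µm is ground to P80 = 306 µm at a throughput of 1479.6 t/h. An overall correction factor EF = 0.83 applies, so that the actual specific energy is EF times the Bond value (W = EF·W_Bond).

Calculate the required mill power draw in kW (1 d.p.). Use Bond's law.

P = 11395.2 kW

Bond: W = 10·Wi·(1/√P80 − 1/√F80)
W = 10·19.1·(1/√306 − 1/√13567) = 10·19.1·(0.048581) = 9.2789 kWh/t
Corrected W = EF·W_Bond = 0.83·9.2789 = 7.7015 kWh/t
P = W·T = 7.7015·1479.6 = 11395.2 kW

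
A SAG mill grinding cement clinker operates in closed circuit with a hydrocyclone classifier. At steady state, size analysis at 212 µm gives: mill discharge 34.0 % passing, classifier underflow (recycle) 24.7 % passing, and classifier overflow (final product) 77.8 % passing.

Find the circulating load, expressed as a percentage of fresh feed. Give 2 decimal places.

CL = 470.97 %

Classifier node, passing 212 µm:
r = (o − d)/(d − u)
r = (77.8 − 34.0)/(34.0 − 24.7) = 43.8/9.3 = 4.7097
CL = 100·r = 470.97 %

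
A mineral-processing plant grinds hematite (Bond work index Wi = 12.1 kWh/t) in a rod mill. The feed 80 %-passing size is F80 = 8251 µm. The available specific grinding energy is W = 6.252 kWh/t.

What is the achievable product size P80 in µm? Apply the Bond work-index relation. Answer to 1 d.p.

P80 = 254.5 µm

W_Bond = 10·Wi·(1/√P₈₀ − 1/√F₈₀)
⇒ 1/√P80 = W/(10 Wi) + 1/√F80
  = 6.2520/(10·12.1) + 1/√8251 = 0.051669 + 0.011009 = 0.062678
P80 = (1/0.062678)² = 15.9545² = 254.54 µm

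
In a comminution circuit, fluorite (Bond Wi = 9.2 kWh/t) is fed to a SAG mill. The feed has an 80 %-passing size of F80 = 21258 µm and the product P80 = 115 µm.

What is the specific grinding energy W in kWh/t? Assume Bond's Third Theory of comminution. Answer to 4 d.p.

W = 10·Wi·(P80^(-½) − F80^(-½))
1/√115 = 0.093250;  1/√21258 = 0.006859
W = 10·9.2·(0.093250 − 0.006859) = 7.9480 kWh/t

W = 7.9480 kWh/t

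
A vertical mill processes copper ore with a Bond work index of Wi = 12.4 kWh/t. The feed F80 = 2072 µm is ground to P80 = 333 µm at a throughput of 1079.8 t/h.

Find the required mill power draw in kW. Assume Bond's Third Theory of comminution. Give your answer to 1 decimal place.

W = 10·Wi·(P80^(-½) − F80^(-½))
W = 10·12.4·(1/√333 − 1/√2072) = 10·12.4·(0.032831) = 4.0710 kWh/t
P = W·T = 4.0710·1079.8 = 4395.9 kW

P = 4395.9 kW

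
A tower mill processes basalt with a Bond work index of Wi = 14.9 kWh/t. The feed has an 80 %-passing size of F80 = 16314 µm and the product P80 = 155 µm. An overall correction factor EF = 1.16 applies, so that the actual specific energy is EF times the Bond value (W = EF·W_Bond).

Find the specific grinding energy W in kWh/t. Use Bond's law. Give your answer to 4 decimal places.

W = 12.5296 kWh/t

W_Bond = 10·Wi·(1/√P₈₀ − 1/√F₈₀)
1/√155 = 0.080322;  1/√16314 = 0.007829
W = 10·14.9·(0.080322 − 0.007829) = 10.8014 kWh/t
Apply correction: 10.8014 × 1.16 = 12.5296 kWh/t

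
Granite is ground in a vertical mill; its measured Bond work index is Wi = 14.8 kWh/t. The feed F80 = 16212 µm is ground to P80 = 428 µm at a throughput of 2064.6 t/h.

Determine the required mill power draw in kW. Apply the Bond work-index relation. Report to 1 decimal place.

W = 10 Wi (P80^-0.5 − F80^-0.5)
W = 10·14.8·(1/√428 − 1/√16212) = 10·14.8·(0.040483) = 5.9915 kWh/t
Power = W × throughput = 5.9915 kWh/t × 2064.6 t/h = 12370.0 kW

P = 12370.0 kW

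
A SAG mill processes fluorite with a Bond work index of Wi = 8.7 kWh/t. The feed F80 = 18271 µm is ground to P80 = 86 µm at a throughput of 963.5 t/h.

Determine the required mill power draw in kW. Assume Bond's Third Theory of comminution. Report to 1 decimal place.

Bond:  W = 10 Wi (1/√P − 1/√F)
W = 10·8.7·(1/√86 − 1/√18271) = 10·8.7·(0.100435) = 8.7378 kWh/t
Power = W × throughput = 8.7378 kWh/t × 963.5 t/h = 8418.9 kW

P = 8418.9 kW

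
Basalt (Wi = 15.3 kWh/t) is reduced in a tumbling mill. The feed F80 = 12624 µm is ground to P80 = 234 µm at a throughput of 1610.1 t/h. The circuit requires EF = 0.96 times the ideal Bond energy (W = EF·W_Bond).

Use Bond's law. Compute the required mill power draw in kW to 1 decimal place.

P = 13355.1 kW

W = 10·Wi·[P80^(−½) − F80^(−½)]
W = 10·15.3·(1/√234 − 1/√12624) = 10·15.3·(0.056472) = 8.6402 kWh/t
W_actual = 0.96 × 8.6402 = 8.2946 kWh/t
Power = W × throughput = 8.2946 kWh/t × 1610.1 t/h = 13355.1 kW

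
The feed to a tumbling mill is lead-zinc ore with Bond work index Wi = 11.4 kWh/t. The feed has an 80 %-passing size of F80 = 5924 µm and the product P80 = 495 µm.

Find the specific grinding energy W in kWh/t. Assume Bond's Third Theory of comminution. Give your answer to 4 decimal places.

W = 10 Wi (P80^-0.5 − F80^-0.5)
1/√495 = 0.044947;  1/√5924 = 0.012992
W = 10·11.4·(0.044947 − 0.012992) = 3.6428 kWh/t

W = 3.6428 kWh/t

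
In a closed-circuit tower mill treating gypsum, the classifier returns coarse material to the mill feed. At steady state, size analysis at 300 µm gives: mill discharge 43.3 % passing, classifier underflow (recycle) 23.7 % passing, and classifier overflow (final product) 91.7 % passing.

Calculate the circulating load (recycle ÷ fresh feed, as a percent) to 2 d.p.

Mass balance on the −300 µm fraction:
(1+r)·d = r·u + o ⇒ r = (o−d)/(d−u)
r = (91.7 − 43.3)/(43.3 − 23.7) = 48.4/19.6 = 2.4694
CL = 100·r = 246.94 %

CL = 246.94 %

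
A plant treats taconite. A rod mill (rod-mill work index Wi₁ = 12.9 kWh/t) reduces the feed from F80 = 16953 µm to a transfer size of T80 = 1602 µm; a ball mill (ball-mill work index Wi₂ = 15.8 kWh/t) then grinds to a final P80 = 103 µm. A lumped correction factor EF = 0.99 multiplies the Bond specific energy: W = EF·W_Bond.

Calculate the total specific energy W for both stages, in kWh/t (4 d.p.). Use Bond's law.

W = 13.7144 kWh/t

W = 10 Wi (1/√P80 − 1/√F80)  [Bond]
Stage 1 (16953→1602 µm, Wi₁=12.9): W₁ = 10·12.9·(0.024984 − 0.007680) = 2.2322 kWh/t
Stage 2 (1602→103 µm, Wi₂=15.8): W₂ = 10·15.8·(0.098533 − 0.024984) = 11.6207 kWh/t
W = W₁ + W₂ = 2.2322 + 11.6207 = 13.8529 kWh/t
Corrected W = EF·W_Bond = 0.99·13.8529 = 13.7144 kWh/t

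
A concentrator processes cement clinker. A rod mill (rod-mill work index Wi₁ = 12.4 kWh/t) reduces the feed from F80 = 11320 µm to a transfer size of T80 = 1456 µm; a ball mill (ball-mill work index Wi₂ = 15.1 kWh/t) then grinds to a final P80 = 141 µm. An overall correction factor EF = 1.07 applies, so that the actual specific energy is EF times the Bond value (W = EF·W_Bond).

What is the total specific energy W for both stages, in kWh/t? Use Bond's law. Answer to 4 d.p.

W = 10 Wi (1/√P80 − 1/√F80)  [Bond]
Stage 1 (11320→1456 µm, Wi₁=12.4): W₁ = 10·12.4·(0.026207 − 0.009399) = 2.0842 kWh/t
Stage 2 (1456→141 µm, Wi₂=15.1): W₂ = 10·15.1·(0.084215 − 0.026207) = 8.7592 kWh/t
W = W₁ + W₂ = 2.0842 + 8.7592 = 10.8434 kWh/t
Apply correction: 10.8434 × 1.07 = 11.6025 kWh/t

W = 11.6025 kWh/t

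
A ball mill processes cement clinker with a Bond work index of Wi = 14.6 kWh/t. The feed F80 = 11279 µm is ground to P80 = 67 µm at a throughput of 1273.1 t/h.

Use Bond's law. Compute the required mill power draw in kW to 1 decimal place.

W_Bond = 10·Wi·(1/√P₈₀ − 1/√F₈₀)
W = 10·14.6·(1/√67 − 1/√11279) = 10·14.6·(0.112753) = 16.4620 kWh/t
Power = W × throughput = 16.4620 kWh/t × 1273.1 t/h = 20957.8 kW

P = 20957.8 kW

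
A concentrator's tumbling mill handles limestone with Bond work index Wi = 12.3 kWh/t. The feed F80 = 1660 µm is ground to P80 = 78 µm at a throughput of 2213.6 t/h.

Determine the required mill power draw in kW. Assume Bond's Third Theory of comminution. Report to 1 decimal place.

W = 10·Wi·(P80^(-½) − F80^(-½))
W = 10·12.3·(1/√78 − 1/√1660) = 10·12.3·(0.088684) = 10.9081 kWh/t
Power = W × throughput = 10.9081 kWh/t × 2213.6 t/h = 24146.2 kW

P = 24146.2 kW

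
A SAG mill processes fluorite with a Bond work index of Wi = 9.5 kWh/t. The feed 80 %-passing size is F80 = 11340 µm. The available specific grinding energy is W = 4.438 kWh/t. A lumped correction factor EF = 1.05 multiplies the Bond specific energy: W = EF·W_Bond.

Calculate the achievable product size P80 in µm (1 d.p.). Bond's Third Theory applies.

W_Bond = 10·Wi·(1/√P₈₀ − 1/√F₈₀)
W_Bond = W / EF = 4.438 / 1.05 = 4.2267 kWh/t
⇒ 1/√P80 = W_Bond/(10·Wi) + 1/√F80
  = 4.2267/(10·9.5) + 1/√11340 = 0.044491 + 0.009391 = 0.053882
P80 = (1/0.053882)² = 18.5591² = 344.44 µm

P80 = 344.4 µm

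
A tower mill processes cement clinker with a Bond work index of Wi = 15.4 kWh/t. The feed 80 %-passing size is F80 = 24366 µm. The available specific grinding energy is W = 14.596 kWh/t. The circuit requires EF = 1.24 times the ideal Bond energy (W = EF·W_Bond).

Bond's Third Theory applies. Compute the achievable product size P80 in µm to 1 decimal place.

P80 = 145.7 µm

W_Bond = 10·Wi·(1/√P₈₀ − 1/√F₈₀)
W_Bond = W / EF = 14.596 / 1.24 = 11.7710 kWh/t
⇒ 1/√P80 = W_Bond/(10·Wi) + 1/√F80
  = 11.7710/(10·15.4) + 1/√24366 = 0.076435 + 0.006406 = 0.082841
P80 = (1/0.082841)² = 12.0713² = 145.72 µm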